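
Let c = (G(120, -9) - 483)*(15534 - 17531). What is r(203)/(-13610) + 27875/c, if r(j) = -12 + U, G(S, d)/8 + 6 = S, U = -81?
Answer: -299704441/11659863930 ≈ -0.025704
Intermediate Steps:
G(S, d) = -48 + 8*S
r(j) = -93 (r(j) = -12 - 81 = -93)
c = -856713 (c = ((-48 + 8*120) - 483)*(15534 - 17531) = ((-48 + 960) - 483)*(-1997) = (912 - 483)*(-1997) = 429*(-1997) = -856713)
r(203)/(-13610) + 27875/c = -93/(-13610) + 27875/(-856713) = -93*(-1/13610) + 27875*(-1/856713) = 93/13610 - 27875/856713 = -299704441/11659863930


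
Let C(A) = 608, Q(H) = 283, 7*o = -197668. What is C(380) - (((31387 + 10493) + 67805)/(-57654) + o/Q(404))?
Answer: 81054881849/114212574 ≈ 709.68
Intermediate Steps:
o = -197668/7 (o = (1/7)*(-197668) = -197668/7 ≈ -28238.)
C(380) - (((31387 + 10493) + 67805)/(-57654) + o/Q(404)) = 608 - (((31387 + 10493) + 67805)/(-57654) - 197668/7/283) = 608 - ((41880 + 67805)*(-1/57654) - 197668/7*1/283) = 608 - (109685*(-1/57654) - 197668/1981) = 608 - (-109685/57654 - 197668/1981) = 608 - 1*(-11613636857/114212574) = 608 + 11613636857/114212574 = 81054881849/114212574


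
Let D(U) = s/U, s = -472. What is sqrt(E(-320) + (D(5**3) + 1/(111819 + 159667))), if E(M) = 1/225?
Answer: I*sqrt(1563642584369390)/20361450 ≈ 1.942*I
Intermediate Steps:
E(M) = 1/225
D(U) = -472/U
sqrt(E(-320) + (D(5**3) + 1/(111819 + 159667))) = sqrt(1/225 + (-472/(5**3) + 1/(111819 + 159667))) = sqrt(1/225 + (-472/125 + 1/271486)) = sqrt(1/225 - 128141267/33935750) = sqrt(-1151913973/305421750) = I*sqrt(1563642584369390)/20361450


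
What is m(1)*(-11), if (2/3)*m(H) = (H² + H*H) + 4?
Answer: -99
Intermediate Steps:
m(H) = 6 + 3*H² (m(H) = 3*((H² + H*H) + 4)/2 = 3*((H² + H²) + 4)/2 = 3*(2*H² + 4)/2 = 3*(4 + 2*H²)/2 = 6 + 3*H²)
m(1)*(-11) = (6 + 3*1²)*(-11) = (6 + 3*1)*(-11) = (6 + 3)*(-11) = 9*(-11) = -99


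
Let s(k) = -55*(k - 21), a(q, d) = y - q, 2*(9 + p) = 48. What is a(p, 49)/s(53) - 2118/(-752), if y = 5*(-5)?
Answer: 11743/4136 ≈ 2.8392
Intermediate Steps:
p = 15 (p = -9 + (½)*48 = -9 + 24 = 15)
y = -25
a(q, d) = -25 - q
s(k) = 1155 - 55*k (s(k) = -55*(-21 + k) = 1155 - 55*k)
a(p, 49)/s(53) - 2118/(-752) = (-25 - 1*15)/(1155 - 55*53) - 2118/(-752) = (-25 - 15)/(1155 - 2915) - 2118*(-1/752) = -40/(-1760) + 1059/376 = -40*(-1/1760) + 1059/376 = 1/44 + 1059/376 = 11743/4136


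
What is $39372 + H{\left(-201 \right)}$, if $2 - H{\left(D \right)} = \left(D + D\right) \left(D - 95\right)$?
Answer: $-79618$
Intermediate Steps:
$H{\left(D \right)} = 2 - 2 D \left(-95 + D\right)$ ($H{\left(D \right)} = 2 - \left(D + D\right) \left(D - 95\right) = 2 - 2 D \left(-95 + D\right)$)
$39372 + H{\left(-201 \right)} = 39372 + \left(2 - 2 \left(-201\right)^{2} + 190 \left(-201\right)\right) = 39372 - 118990 = -79618$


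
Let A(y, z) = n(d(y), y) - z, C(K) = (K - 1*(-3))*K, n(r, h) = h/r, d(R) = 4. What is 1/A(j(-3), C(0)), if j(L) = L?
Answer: -4/3 ≈ -1.3333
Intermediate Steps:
C(K) = K*(3 + K) (C(K) = (K + 3)*K = (3 + K)*K = K*(3 + K))
A(y, z) = -z + y/4 (A(y, z) = y/4 - z = -z + y/4)
1/A(j(-3), C(0)) = 1/(-0*(3 + 0) + (1/4)*(-3)) = 1/(-0*3 - 3/4) = 1/(-1*0 - 3/4) = 1/(0 - 3/4) = 1/(-3/4) = -4/3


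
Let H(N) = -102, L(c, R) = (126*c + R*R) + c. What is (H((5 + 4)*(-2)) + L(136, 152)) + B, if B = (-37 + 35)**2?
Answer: 40278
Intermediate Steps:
L(c, R) = R**2 + 127*c (L(c, R) = (126*c + R**2) + c = (R**2 + 126*c) + c = R**2 + 127*c)
B = 4 (B = (-2)**2 = 4)
(H((5 + 4)*(-2)) + L(136, 152)) + B = (-102 + (152**2 + 127*136)) + 4 = (-102 + (23104 + 17272)) + 4 = (-102 + 40376) + 4 = 40274 + 4 = 40278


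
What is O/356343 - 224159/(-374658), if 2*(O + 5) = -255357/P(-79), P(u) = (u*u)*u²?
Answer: 172842317436659753/288894386018250623 ≈ 0.59829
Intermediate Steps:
P(u) = u⁴ (P(u) = u²*u² = u⁴)
O = -389756167/77900162 (O = -5 + (-255357/((-79)⁴))/2 = -5 + (-255357/38950081)/2 = -5 + (-255357*1/38950081)/2 = -5 + (½)*(-255357/38950081) = -5 - 255357/77900162 = -389756167/77900162 ≈ -5.0033)
O/356343 - 224159/(-374658) = -389756167/77900162/356343 - 224159/(-374658) = -389756167/77900162*1/356343 - 224159*(-1/374658) = -389756167/27759177427566 + 224159/374658 = 172842317436659753/288894386018250623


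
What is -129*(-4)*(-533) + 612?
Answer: -274416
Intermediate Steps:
-129*(-4)*(-533) + 612 = 516*(-533) + 612 = -275028 + 612 = -274416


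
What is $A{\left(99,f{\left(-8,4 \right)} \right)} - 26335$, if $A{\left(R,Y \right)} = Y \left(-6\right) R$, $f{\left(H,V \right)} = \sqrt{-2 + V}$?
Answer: $-26335 - 594 \sqrt{2} \approx -27175.0$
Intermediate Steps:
$A{\left(R,Y \right)} = - 6 R Y$ ($A{\left(R,Y \right)} = - 6 Y R = - 6 R Y$)
$A{\left(99,f{\left(-8,4 \right)} \right)} - 26335 = \left(-6\right) 99 \sqrt{-2 + 4} - 26335 = \left(-6\right) 99 \sqrt{2} - 26335 = - 594 \sqrt{2} - 26335 = -26335 - 594 \sqrt{2}$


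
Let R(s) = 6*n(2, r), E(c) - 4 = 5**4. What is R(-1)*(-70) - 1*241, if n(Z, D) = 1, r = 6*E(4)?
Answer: -661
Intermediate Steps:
E(c) = 629 (E(c) = 4 + 5**4 = 4 + 625 = 629)
r = 3774 (r = 6*629 = 3774)
R(s) = 6 (R(s) = 6*1 = 6)
R(-1)*(-70) - 1*241 = 6*(-70) - 1*241 = -420 - 241 = -661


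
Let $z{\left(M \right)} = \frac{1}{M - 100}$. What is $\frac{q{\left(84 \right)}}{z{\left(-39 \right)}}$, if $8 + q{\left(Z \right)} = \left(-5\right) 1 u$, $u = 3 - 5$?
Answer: $-278$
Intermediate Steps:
$z{\left(M \right)} = \frac{1}{-100 + M}$
$u = -2$
$q{\left(Z \right)} = 2$ ($q{\left(Z \right)} = -8 + \left(-5\right) 1 \left(-2\right) = -8 - -10 = -8 + 10 = 2$)
$\frac{q{\left(84 \right)}}{z{\left(-39 \right)}} = \frac{2}{\frac{1}{-100 - 39}} = \frac{2}{\frac{1}{-139}} = \frac{2}{- \frac{1}{139}} = 2 \left(-139\right) = -278$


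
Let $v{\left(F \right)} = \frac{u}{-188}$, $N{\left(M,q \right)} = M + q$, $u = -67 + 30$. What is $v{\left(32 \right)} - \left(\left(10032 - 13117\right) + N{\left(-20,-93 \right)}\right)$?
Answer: $\frac{601261}{188} \approx 3198.2$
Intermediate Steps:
$u = -37$
$v{\left(F \right)} = \frac{37}{188}$ ($v{\left(F \right)} = - \frac{37}{-188} = \left(-37\right) \left(- \frac{1}{188}\right) = \frac{37}{188}$)
$v{\left(32 \right)} - \left(\left(10032 - 13117\right) + N{\left(-20,-93 \right)}\right) = \frac{37}{188} - \left(\left(10032 - 13117\right) - 113\right) = \frac{37}{188} - \left(-3085 - 113\right) = \frac{37}{188} - -3198 = \frac{37}{188} + 3198 = \frac{601261}{188}$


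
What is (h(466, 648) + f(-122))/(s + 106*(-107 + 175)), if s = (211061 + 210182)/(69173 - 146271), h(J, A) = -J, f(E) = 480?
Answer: 1079372/555301141 ≈ 0.0019438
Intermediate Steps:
s = -421243/77098 (s = 421243/(-77098) = 421243*(-1/77098) = -421243/77098 ≈ -5.4637)
(h(466, 648) + f(-122))/(s + 106*(-107 + 175)) = (-1*466 + 480)/(-421243/77098 + 106*(-107 + 175)) = (-466 + 480)/(-421243/77098 + 106*68) = 14/(-421243/77098 + 7208) = 14/(555301141/77098) = 14*(77098/555301141) = 1079372/555301141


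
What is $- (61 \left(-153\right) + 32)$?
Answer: $9301$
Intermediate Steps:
$- (61 \left(-153\right) + 32) = - (-9333 + 32) = \left(-1\right) \left(-9301\right) = 9301$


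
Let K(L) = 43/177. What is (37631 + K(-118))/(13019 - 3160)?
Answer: 6660730/1745043 ≈ 3.8169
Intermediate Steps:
K(L) = 43/177 (K(L) = 43*(1/177) = 43/177)
(37631 + K(-118))/(13019 - 3160) = (37631 + 43/177)/(13019 - 3160) = (6660730/177)/9859 = (6660730/177)*(1/9859) = 6660730/1745043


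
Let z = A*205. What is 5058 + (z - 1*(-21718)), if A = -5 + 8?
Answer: 27391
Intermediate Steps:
A = 3
z = 615 (z = 3*205 = 615)
5058 + (z - 1*(-21718)) = 5058 + (615 - 1*(-21718)) = 5058 + (615 + 21718) = 5058 + 22333 = 27391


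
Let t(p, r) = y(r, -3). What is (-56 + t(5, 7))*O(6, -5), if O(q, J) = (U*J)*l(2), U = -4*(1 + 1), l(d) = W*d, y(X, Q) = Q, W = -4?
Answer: 18880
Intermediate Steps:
l(d) = -4*d
U = -8 (U = -4*2 = -8)
t(p, r) = -3
O(q, J) = 64*J (O(q, J) = (-8*J)*(-4*2) = -8*J*(-8) = 64*J)
(-56 + t(5, 7))*O(6, -5) = (-56 - 3)*(64*(-5)) = -59*(-320) = 18880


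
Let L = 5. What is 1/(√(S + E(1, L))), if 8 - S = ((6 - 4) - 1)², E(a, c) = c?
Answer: √3/6 ≈ 0.28868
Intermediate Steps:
S = 7 (S = 8 - ((6 - 4) - 1)² = 8 - (2 - 1)² = 8 - 1*1² = 8 - 1*1 = 8 - 1 = 7)
1/(√(S + E(1, L))) = 1/(√(7 + 5)) = 1/(√12) = 1/(2*√3) = √3/6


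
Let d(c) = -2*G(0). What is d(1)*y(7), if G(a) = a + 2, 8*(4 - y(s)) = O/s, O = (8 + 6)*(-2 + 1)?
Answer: -17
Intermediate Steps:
O = -14 (O = 14*(-1) = -14)
y(s) = 4 + 7/(4*s) (y(s) = 4 - (-7)/(4*s) = 4 + 7/(4*s))
G(a) = 2 + a
d(c) = -4 (d(c) = -2*(2 + 0) = -2*2 = -4)
d(1)*y(7) = -4*(4 + (7/4)/7) = -4*(4 + (7/4)*(⅐)) = -4*(4 + ¼) = -4*17/4 = -17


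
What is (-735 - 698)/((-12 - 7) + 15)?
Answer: 1433/4 ≈ 358.25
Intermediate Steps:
(-735 - 698)/((-12 - 7) + 15) = -1433/(-19 + 15) = -1433/(-4) = -1/4*(-1433) = 1433/4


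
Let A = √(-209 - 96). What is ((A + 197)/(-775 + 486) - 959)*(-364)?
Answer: 100954672/289 + 364*I*√305/289 ≈ 3.4932e+5 + 21.996*I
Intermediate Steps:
A = I*√305 (A = √(-305) = I*√305 ≈ 17.464*I)
((A + 197)/(-775 + 486) - 959)*(-364) = ((I*√305 + 197)/(-775 + 486) - 959)*(-364) = ((197 + I*√305)/(-289) - 959)*(-364) = ((197 + I*√305)*(-1/289) - 959)*(-364) = ((-197/289 - I*√305/289) - 959)*(-364) = (-277348/289 - I*√305/289)*(-364) = 100954672/289 + 364*I*√305/289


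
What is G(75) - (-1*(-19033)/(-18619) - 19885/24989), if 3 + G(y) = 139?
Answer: 64122600428/465270191 ≈ 137.82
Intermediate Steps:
G(y) = 136 (G(y) = -3 + 139 = 136)
G(75) - (-1*(-19033)/(-18619) - 19885/24989) = 136 - (-1*(-19033)/(-18619) - 19885/24989) = 136 - (19033*(-1/18619) - 19885*1/24989) = 136 - (-19033/18619 - 19885/24989) = 136 - 1*(-845854452/465270191) = 136 + 845854452/465270191 = 64122600428/465270191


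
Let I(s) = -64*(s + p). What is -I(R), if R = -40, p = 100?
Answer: 3840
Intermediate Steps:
I(s) = -6400 - 64*s (I(s) = -64*(s + 100) = -64*(100 + s) = -6400 - 64*s)
-I(R) = -(-6400 - 64*(-40)) = -(-6400 + 2560) = -1*(-3840) = 3840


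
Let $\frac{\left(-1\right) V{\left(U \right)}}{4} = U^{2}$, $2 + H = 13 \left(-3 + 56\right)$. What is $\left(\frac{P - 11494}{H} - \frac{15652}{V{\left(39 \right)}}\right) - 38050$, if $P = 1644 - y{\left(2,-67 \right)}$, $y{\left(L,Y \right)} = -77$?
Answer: $- \frac{1019785868}{26793} \approx -38062.0$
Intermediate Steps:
$P = 1721$ ($P = 1644 - -77 = 1644 + 77 = 1721$)
$H = 687$ ($H = -2 + 13 \left(-3 + 56\right) = -2 + 13 \cdot 53 = -2 + 689 = 687$)
$V{\left(U \right)} = - 4 U^{2}$
$\left(\frac{P - 11494}{H} - \frac{15652}{V{\left(39 \right)}}\right) - 38050 = \left(\frac{1721 - 11494}{687} - \frac{15652}{\left(-4\right) 39^{2}}\right) - 38050 = \left(\left(1721 - 11494\right) \frac{1}{687} - \frac{15652}{\left(-4\right) 1521}\right) - 38050 = \left(\left(-9773\right) \frac{1}{687} - \frac{15652}{-6084}\right) - 38050 = \left(- \frac{9773}{687} - - \frac{301}{117}\right) - 38050 = \left(- \frac{9773}{687} + \frac{301}{117}\right) - 38050 = - \frac{312218}{26793} - 38050 = - \frac{1019785868}{26793}$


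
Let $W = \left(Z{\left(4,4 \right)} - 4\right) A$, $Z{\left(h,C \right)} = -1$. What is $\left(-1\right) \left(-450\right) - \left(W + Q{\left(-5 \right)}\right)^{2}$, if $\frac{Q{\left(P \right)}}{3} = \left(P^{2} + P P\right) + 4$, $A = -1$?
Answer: $-27439$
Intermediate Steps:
$W = 5$ ($W = \left(-1 - 4\right) \left(-1\right) = \left(-5\right) \left(-1\right) = 5$)
$Q{\left(P \right)} = 12 + 6 P^{2}$ ($Q{\left(P \right)} = 3 \left(\left(P^{2} + P P\right) + 4\right) = 3 \left(\left(P^{2} + P^{2}\right) + 4\right) = 3 \left(2 P^{2} + 4\right) = 3 \left(4 + 2 P^{2}\right) = 12 + 6 P^{2}$)
$\left(-1\right) \left(-450\right) - \left(W + Q{\left(-5 \right)}\right)^{2} = \left(-1\right) \left(-450\right) - \left(5 + \left(12 + 6 \left(-5\right)^{2}\right)\right)^{2} = 450 - \left(5 + \left(12 + 6 \cdot 25\right)\right)^{2} = 450 - \left(5 + \left(12 + 150\right)\right)^{2} = 450 - \left(5 + 162\right)^{2} = 450 - 167^{2} = 450 - 27889 = -27439$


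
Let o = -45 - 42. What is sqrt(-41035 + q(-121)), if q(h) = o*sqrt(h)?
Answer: sqrt(-41035 - 957*I) ≈ 2.362 - 202.58*I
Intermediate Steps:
o = -87
q(h) = -87*sqrt(h)
sqrt(-41035 + q(-121)) = sqrt(-41035 - 957*I)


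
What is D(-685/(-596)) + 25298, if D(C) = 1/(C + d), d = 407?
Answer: 6153916182/243257 ≈ 25298.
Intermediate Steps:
D(C) = 1/(407 + C) (D(C) = 1/(C + 407) = 1/(407 + C))
D(-685/(-596)) + 25298 = 1/(407 - 685/(-596)) + 25298 = 1/(407 - 685*(-1/596)) + 25298 = 1/(407 + 685/596) + 25298 = 1/(243257/596) + 25298 = 596/243257 + 25298 = 6153916182/243257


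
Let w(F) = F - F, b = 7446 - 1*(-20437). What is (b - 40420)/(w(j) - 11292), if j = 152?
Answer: 4179/3764 ≈ 1.1103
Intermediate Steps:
b = 27883 (b = 7446 + 20437 = 27883)
w(F) = 0
(b - 40420)/(w(j) - 11292) = (27883 - 40420)/(0 - 11292) = -12537/(-11292) = -12537*(-1/11292) = 4179/3764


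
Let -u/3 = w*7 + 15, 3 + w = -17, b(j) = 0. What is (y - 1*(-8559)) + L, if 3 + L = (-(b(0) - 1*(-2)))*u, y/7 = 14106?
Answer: 106548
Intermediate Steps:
y = 98742 (y = 7*14106 = 98742)
w = -20 (w = -3 - 17 = -20)
u = 375 (u = -3*(-20*7 + 15) = -3*(-140 + 15) = -3*(-125) = 375)
L = -753 (L = -3 - (0 - 1*(-2))*375 = -3 - (0 + 2)*375 = -3 - 1*2*375 = -3 - 2*375 = -3 - 750 = -753)
(y - 1*(-8559)) + L = (98742 - 1*(-8559)) - 753 = (98742 + 8559) - 753 = 107301 - 753 = 106548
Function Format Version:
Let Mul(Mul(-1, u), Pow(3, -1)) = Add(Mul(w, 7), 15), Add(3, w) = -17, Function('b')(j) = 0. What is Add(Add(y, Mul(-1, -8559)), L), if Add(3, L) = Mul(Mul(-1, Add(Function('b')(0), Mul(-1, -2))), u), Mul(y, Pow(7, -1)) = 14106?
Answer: 106548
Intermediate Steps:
y = 98742 (y = Mul(7, 14106) = 98742)
w = -20 (w = Add(-3, -17) = -20)
u = 375 (u = Mul(-3, Add(Mul(-20, 7), 15)) = Mul(-3, Add(-140, 15)) = Mul(-3, -125) = 375)
L = -753 (L = Add(-3, Mul(Mul(-1, Add(0, Mul(-1, -2))), 375)) = Add(-3, Mul(Mul(-1, Add(0, 2)), 375)) = Add(-3, Mul(Mul(-1, 2), 375)) = Add(-3, Mul(-2, 375)) = Add(-3, -750) = -753)
Add(Add(y, Mul(-1, -8559)), L) = Add(Add(98742, Mul(-1, -8559)), -753) = Add(Add(98742, 8559), -753) = Add(107301, -753) = 106548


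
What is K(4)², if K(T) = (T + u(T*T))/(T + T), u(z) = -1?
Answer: 9/64 ≈ 0.14063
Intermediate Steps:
K(T) = (-1 + T)/(2*T) (K(T) = (T - 1)/(T + T) = (-1 + T)/((2*T)) = (-1 + T)*(1/(2*T)) = (-1 + T)/(2*T))
K(4)² = ((½)*(-1 + 4)/4)² = ((½)*(¼)*3)² = (3/8)² = 9/64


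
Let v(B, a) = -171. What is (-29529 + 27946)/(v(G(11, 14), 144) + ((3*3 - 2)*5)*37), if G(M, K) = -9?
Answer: -1583/1124 ≈ -1.4084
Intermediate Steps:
(-29529 + 27946)/(v(G(11, 14), 144) + ((3*3 - 2)*5)*37) = (-29529 + 27946)/(-171 + ((3*3 - 2)*5)*37) = -1583/(-171 + ((9 - 2)*5)*37) = -1583/(-171 + (7*5)*37) = -1583/(-171 + 35*37) = -1583/(-171 + 1295) = -1583/1124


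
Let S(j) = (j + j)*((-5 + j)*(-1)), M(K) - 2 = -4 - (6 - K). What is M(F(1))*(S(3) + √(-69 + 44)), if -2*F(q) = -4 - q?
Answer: -66 - 55*I/2 ≈ -66.0 - 27.5*I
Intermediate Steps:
F(q) = 2 + q/2 (F(q) = -(-4 - q)/2 = 2 + q/2)
M(K) = -8 + K (M(K) = 2 + (-4 - (6 - K)) = 2 + (-4 + (-6 + K)) = 2 + (-10 + K) = -8 + K)
S(j) = 2*j*(5 - j) (S(j) = (2*j)*(5 - j) = 2*j*(5 - j))
M(F(1))*(S(3) + √(-69 + 44)) = (-8 + (2 + (½)*1))*(2*3*(5 - 1*3) + √(-69 + 44)) = (-8 + (2 + ½))*(2*3*(5 - 3) + √(-25)) = (-8 + 5/2)*(2*3*2 + 5*I) = -11*(12 + 5*I)/2 = -66 - 55*I/2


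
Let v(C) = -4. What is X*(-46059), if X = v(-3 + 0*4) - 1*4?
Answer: 368472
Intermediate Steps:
X = -8 (X = -4 - 1*4 = -4 - 4 = -8)
X*(-46059) = -8*(-46059) = 368472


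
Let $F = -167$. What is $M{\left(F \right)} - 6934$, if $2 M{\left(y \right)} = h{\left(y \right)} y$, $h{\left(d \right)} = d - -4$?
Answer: $\frac{13353}{2} \approx 6676.5$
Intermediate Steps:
$h{\left(d \right)} = 4 + d$ ($h{\left(d \right)} = d + 4 = 4 + d$)
$M{\left(y \right)} = \frac{y \left(4 + y\right)}{2}$ ($M{\left(y \right)} = \frac{\left(4 + y\right) y}{2} = \frac{y \left(4 + y\right)}{2}$)
$M{\left(F \right)} - 6934 = \frac{1}{2} \left(-167\right) \left(4 - 167\right) - 6934 = \frac{1}{2} \left(-167\right) \left(-163\right) - 6934 = \frac{27221}{2} - 6934 = \frac{13353}{2}$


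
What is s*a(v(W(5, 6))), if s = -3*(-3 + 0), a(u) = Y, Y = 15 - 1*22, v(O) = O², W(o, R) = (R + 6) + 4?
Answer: -63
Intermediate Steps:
W(o, R) = 10 + R (W(o, R) = (6 + R) + 4 = 10 + R)
Y = -7 (Y = 15 - 22 = -7)
a(u) = -7
s = 9 (s = -3*(-3) = 9)
s*a(v(W(5, 6))) = 9*(-7) = -63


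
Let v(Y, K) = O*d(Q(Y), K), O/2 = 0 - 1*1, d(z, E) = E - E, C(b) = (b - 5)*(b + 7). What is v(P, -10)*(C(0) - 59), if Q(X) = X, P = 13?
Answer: 0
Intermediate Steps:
C(b) = (-5 + b)*(7 + b)
d(z, E) = 0
O = -2 (O = 2*(0 - 1*1) = 2*(0 - 1) = 2*(-1) = -2)
v(Y, K) = 0 (v(Y, K) = -2*0 = 0)
v(P, -10)*(C(0) - 59) = 0*((-35 + 0² + 2*0) - 59) = 0*((-35 + 0 + 0) - 59) = 0*(-35 - 59) = 0*(-94) = 0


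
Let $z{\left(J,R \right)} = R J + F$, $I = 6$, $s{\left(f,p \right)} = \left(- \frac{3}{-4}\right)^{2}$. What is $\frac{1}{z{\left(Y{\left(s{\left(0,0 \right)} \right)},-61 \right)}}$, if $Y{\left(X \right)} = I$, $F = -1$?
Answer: $- \frac{1}{367} \approx -0.0027248$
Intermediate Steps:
$s{\left(f,p \right)} = \frac{9}{16}$ ($s{\left(f,p \right)} = \left(\left(-3\right) \left(- \frac{1}{4}\right)\right)^{2} = \left(\frac{3}{4}\right)^{2} = \frac{9}{16}$)
$Y{\left(X \right)} = 6$
$z{\left(J,R \right)} = -1 + J R$ ($z{\left(J,R \right)} = R J - 1 = J R - 1 = -1 + J R$)
$\frac{1}{z{\left(Y{\left(s{\left(0,0 \right)} \right)},-61 \right)}} = \frac{1}{-1 + 6 \left(-61\right)} = \frac{1}{-1 - 366} = \frac{1}{-367} = - \frac{1}{367}$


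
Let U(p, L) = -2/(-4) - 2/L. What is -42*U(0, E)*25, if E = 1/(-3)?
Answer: -6825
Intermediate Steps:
E = -⅓ ≈ -0.33333
U(p, L) = ½ - 2/L (U(p, L) = -2*(-¼) - 2/L = ½ - 2/L)
-42*U(0, E)*25 = -21*(-4 - ⅓)/(-⅓)*25 = -21*(-3)*(-13)/3*25 = -42*13/2*25 = -273*25 = -6825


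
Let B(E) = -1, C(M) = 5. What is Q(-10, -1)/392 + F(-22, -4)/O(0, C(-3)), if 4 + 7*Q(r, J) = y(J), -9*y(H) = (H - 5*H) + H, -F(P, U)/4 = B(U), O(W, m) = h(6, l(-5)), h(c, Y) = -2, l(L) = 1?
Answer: -16477/8232 ≈ -2.0016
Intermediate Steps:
O(W, m) = -2
F(P, U) = 4 (F(P, U) = -4*(-1) = 4)
y(H) = H/3 (y(H) = -((H - 5*H) + H)/9 = -(-4*H + H)/9 = -(-1)*H/3 = H/3)
Q(r, J) = -4/7 + J/21 (Q(r, J) = -4/7 + (J/3)/7 = -4/7 + J/21)
Q(-10, -1)/392 + F(-22, -4)/O(0, C(-3)) = (-4/7 + (1/21)*(-1))/392 + 4/(-2) = (-4/7 - 1/21)*(1/392) + 4*(-½) = -13/21*1/392 - 2 = -13/8232 - 2 = -16477/8232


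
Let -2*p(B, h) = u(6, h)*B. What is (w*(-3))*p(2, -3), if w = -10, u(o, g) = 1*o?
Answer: -180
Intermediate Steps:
u(o, g) = o
p(B, h) = -3*B
(w*(-3))*p(2, -3) = (-10*(-3))*(-3*2) = 30*(-6) = -180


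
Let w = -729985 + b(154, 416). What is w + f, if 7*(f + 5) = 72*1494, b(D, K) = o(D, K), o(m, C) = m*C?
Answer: -4553914/7 ≈ -6.5056e+5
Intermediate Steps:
o(m, C) = C*m
b(D, K) = D*K (b(D, K) = K*D = D*K)
w = -665921 (w = -729985 + 154*416 = -729985 + 64064 = -665921)
f = 107533/7 (f = -5 + (72*1494)/7 = -5 + (⅐)*107568 = -5 + 107568/7 = 107533/7 ≈ 15362.)
w + f = -665921 + 107533/7 = -4553914/7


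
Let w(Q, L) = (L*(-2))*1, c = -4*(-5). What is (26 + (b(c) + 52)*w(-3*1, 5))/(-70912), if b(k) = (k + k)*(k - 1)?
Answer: 4047/35456 ≈ 0.11414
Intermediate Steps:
c = 20
b(k) = 2*k*(-1 + k) (b(k) = (2*k)*(-1 + k) = 2*k*(-1 + k))
w(Q, L) = -2*L (w(Q, L) = -2*L*1 = -2*L)
(26 + (b(c) + 52)*w(-3*1, 5))/(-70912) = (26 + (2*20*(-1 + 20) + 52)*(-2*5))/(-70912) = (26 + (2*20*19 + 52)*(-10))*(-1/70912) = (26 + (760 + 52)*(-10))*(-1/70912) = (26 + 812*(-10))*(-1/70912) = (26 - 8120)*(-1/70912) = -8094*(-1/70912) = 4047/35456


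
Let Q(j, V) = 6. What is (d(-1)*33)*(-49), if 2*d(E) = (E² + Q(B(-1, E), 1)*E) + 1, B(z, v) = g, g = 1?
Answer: 3234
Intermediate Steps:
B(z, v) = 1
d(E) = ½ + E²/2 + 3*E (d(E) = ((E² + 6*E) + 1)/2 = (1 + E² + 6*E)/2 = ½ + E²/2 + 3*E)
(d(-1)*33)*(-49) = ((½ + (½)*(-1)² + 3*(-1))*33)*(-49) = ((½ + (½)*1 - 3)*33)*(-49) = ((½ + ½ - 3)*33)*(-49) = -2*33*(-49) = -66*(-49) = 3234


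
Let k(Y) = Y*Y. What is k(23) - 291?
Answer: 238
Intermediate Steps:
k(Y) = Y²
k(23) - 291 = 23² - 291 = 529 - 291 = 238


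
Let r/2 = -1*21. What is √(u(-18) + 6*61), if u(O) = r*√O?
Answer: √(366 - 126*I*√2) ≈ 19.661 - 4.5317*I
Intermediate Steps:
r = -42 (r = 2*(-1*21) = 2*(-21) = -42)
u(O) = -42*√O
√(u(-18) + 6*61) = √(-126*I*√2 + 6*61) = √(-126*I*√2 + 366) = √(366 - 126*I*√2)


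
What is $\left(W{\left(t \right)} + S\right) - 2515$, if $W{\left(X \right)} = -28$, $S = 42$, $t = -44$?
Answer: $-2501$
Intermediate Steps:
$\left(W{\left(t \right)} + S\right) - 2515 = \left(-28 + 42\right) - 2515 = 14 - 2515 = -2501$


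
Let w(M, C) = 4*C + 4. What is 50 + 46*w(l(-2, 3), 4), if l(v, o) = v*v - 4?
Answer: 970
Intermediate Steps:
l(v, o) = -4 + v² (l(v, o) = v² - 4 = -4 + v²)
w(M, C) = 4 + 4*C
50 + 46*w(l(-2, 3), 4) = 50 + 46*(4 + 4*4) = 50 + 46*(4 + 16) = 50 + 46*20 = 50 + 920 = 970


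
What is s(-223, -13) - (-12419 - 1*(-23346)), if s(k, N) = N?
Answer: -10940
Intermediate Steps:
s(-223, -13) - (-12419 - 1*(-23346)) = -13 - (-12419 - 1*(-23346)) = -13 - (-12419 + 23346) = -13 - 1*10927 = -13 - 10927 = -10940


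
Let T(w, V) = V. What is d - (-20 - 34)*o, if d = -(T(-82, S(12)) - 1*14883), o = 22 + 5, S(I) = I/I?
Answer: 16340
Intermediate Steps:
S(I) = 1
o = 27
d = 14882 (d = -(1 - 1*14883) = -(1 - 14883) = -1*(-14882) = 14882)
d - (-20 - 34)*o = 14882 - (-20 - 34)*27 = 14882 - (-54)*27 = 14882 - 1*(-1458) = 14882 + 1458 = 16340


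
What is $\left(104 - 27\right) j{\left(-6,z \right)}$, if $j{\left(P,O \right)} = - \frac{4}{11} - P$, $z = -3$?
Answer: $434$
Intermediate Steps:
$j{\left(P,O \right)} = - \frac{4}{11} - P$ ($j{\left(P,O \right)} = \left(-4\right) \frac{1}{11} - P = - \frac{4}{11} - P$)
$\left(104 - 27\right) j{\left(-6,z \right)} = \left(104 - 27\right) \left(- \frac{4}{11} - -6\right) = 77 \left(- \frac{4}{11} + 6\right) = 77 \cdot \frac{62}{11} = 434$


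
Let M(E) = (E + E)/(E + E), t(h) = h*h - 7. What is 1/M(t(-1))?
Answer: 1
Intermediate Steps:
t(h) = -7 + h² (t(h) = h² - 7 = -7 + h²)
M(E) = 1 (M(E) = (2*E)/((2*E)) = (2*E)*(1/(2*E)) = 1)
1/M(t(-1)) = 1/1 = 1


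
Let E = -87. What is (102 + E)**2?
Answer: 225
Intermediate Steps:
(102 + E)**2 = (102 - 87)**2 = 15**2 = 225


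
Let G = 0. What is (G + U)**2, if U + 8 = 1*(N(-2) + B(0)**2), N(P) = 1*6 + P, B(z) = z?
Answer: 16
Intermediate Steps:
N(P) = 6 + P
U = -4 (U = -8 + 1*((6 - 2) + 0**2) = -8 + 1*(4 + 0) = -8 + 1*4 = -8 + 4 = -4)
(G + U)**2 = (0 - 4)**2 = (-4)**2 = 16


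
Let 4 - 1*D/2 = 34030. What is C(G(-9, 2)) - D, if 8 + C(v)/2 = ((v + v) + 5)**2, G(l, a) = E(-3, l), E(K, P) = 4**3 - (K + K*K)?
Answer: 97318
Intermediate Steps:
D = -68052 (D = 8 - 2*34030 = 8 - 68060 = -68052)
E(K, P) = 64 - K - K**2 (E(K, P) = 64 - (K + K**2) = 64 + (-K - K**2) = 64 - K - K**2)
G(l, a) = 58 (G(l, a) = 64 - 1*(-3) - 1*(-3)**2 = 64 + 3 - 1*9 = 64 + 3 - 9 = 58)
C(v) = -16 + 2*(5 + 2*v)**2 (C(v) = -16 + 2*((v + v) + 5)**2 = -16 + 2*(2*v + 5)**2 = -16 + 2*(5 + 2*v)**2)
C(G(-9, 2)) - D = (-16 + 2*(5 + 2*58)**2) - 1*(-68052) = (-16 + 2*(5 + 116)**2) + 68052 = (-16 + 2*121**2) + 68052 = (-16 + 2*14641) + 68052 = (-16 + 29282) + 68052 = 29266 + 68052 = 97318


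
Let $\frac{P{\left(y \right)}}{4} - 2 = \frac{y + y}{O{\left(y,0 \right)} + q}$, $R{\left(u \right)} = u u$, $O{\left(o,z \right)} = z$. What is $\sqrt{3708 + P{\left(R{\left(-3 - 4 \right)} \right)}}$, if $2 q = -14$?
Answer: $2 \sqrt{915} \approx 60.498$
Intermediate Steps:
$R{\left(u \right)} = u^{2}$
$q = -7$ ($q = \frac{1}{2} \left(-14\right) = -7$)
$P{\left(y \right)} = 8 - \frac{8 y}{7}$ ($P{\left(y \right)} = 8 + 4 \frac{y + y}{0 - 7} = 8 + 4 \frac{2 y}{-7} = 8 + 4 \cdot 2 y \left(- \frac{1}{7}\right) = 8 + 4 \left(- \frac{2 y}{7}\right) = 8 - \frac{8 y}{7}$)
$\sqrt{3708 + P{\left(R{\left(-3 - 4 \right)} \right)}} = \sqrt{3708 + \left(8 - \frac{8 \left(-3 - 4\right)^{2}}{7}\right)} = \sqrt{3708 + \left(8 - \frac{8 \left(-7\right)^{2}}{7}\right)} = \sqrt{3708 + \left(8 - 56\right)} = \sqrt{3708 - 48} = \sqrt{3660} = 2 \sqrt{915}$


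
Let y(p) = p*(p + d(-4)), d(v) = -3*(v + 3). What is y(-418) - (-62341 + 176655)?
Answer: 59156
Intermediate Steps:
d(v) = -9 - 3*v (d(v) = -3*(3 + v) = -9 - 3*v)
y(p) = p*(3 + p) (y(p) = p*(p + (-9 - 3*(-4))) = p*(p + (-9 + 12)) = p*(p + 3) = p*(3 + p))
y(-418) - (-62341 + 176655) = -418*(3 - 418) - (-62341 + 176655) = -418*(-415) - 1*114314 = 173470 - 114314 = 59156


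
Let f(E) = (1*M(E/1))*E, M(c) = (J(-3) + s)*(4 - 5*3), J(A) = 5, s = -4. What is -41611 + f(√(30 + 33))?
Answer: -41611 - 33*√7 ≈ -41698.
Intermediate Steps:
M(c) = -11 (M(c) = (5 - 4)*(4 - 5*3) = 1*(4 - 15) = 1*(-11) = -11)
f(E) = -11*E (f(E) = (1*(-11))*E = -11*E)
-41611 + f(√(30 + 33)) = -41611 - 11*√(30 + 33) = -41611 - 33*√7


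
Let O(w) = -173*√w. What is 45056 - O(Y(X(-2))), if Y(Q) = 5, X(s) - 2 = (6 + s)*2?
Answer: 45056 + 173*√5 ≈ 45443.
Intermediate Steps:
X(s) = 14 + 2*s (X(s) = 2 + (6 + s)*2 = 2 + (12 + 2*s) = 14 + 2*s)
45056 - O(Y(X(-2))) = 45056 - (-173)*√5 = 45056 + 173*√5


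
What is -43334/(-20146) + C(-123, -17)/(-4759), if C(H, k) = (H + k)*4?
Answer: 108754133/47937407 ≈ 2.2687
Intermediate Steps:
C(H, k) = 4*H + 4*k
-43334/(-20146) + C(-123, -17)/(-4759) = -43334/(-20146) + (4*(-123) + 4*(-17))/(-4759) = -43334*(-1/20146) + (-492 - 68)*(-1/4759) = 21667/10073 - 560*(-1/4759) = 21667/10073 + 560/4759 = 108754133/47937407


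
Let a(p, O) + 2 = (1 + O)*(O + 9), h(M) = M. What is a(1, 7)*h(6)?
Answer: 756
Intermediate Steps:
a(p, O) = -2 + (1 + O)*(9 + O) (a(p, O) = -2 + (1 + O)*(O + 9) = -2 + (1 + O)*(9 + O))
a(1, 7)*h(6) = (7 + 7**2 + 10*7)*6 = (7 + 49 + 70)*6 = 126*6 = 756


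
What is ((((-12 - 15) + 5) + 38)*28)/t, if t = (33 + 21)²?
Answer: 112/729 ≈ 0.15364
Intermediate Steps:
t = 2916 (t = 54² = 2916)
((((-12 - 15) + 5) + 38)*28)/t = ((((-12 - 15) + 5) + 38)*28)/2916 = (((-27 + 5) + 38)*28)*(1/2916) = ((-22 + 38)*28)*(1/2916) = (16*28)*(1/2916) = 448*(1/2916) = 112/729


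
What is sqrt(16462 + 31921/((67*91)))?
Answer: sqrt(612143281295)/6097 ≈ 128.32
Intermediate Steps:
sqrt(16462 + 31921/((67*91))) = sqrt(16462 + 31921/6097) = sqrt(100400735/6097) = sqrt(612143281295)/6097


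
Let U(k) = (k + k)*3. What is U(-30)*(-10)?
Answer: 1800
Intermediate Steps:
U(k) = 6*k (U(k) = (2*k)*3 = 6*k)
U(-30)*(-10) = (6*(-30))*(-10) = -180*(-10) = 1800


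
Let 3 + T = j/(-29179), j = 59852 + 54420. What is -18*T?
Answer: 3632562/29179 ≈ 124.49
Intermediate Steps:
j = 114272
T = -201809/29179 (T = -3 + 114272/(-29179) = -3 + 114272*(-1/29179) = -3 - 114272/29179 = -201809/29179 ≈ -6.9162)
-18*T = -18*(-201809/29179) = 3632562/29179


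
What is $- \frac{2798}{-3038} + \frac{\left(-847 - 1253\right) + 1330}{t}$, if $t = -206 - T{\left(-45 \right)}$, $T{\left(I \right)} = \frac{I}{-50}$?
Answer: $\frac{14590831}{3142811} \approx 4.6426$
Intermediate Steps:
$T{\left(I \right)} = - \frac{I}{50}$ ($T{\left(I \right)} = I \left(- \frac{1}{50}\right) = - \frac{I}{50}$)
$t = - \frac{2069}{10}$ ($t = -206 - \left(- \frac{1}{50}\right) \left(-45\right) = -206 - \frac{9}{10} = - \frac{2069}{10} \approx -206.9$)
$- \frac{2798}{-3038} + \frac{\left(-847 - 1253\right) + 1330}{t} = - \frac{2798}{-3038} + \frac{\left(-847 - 1253\right) + 1330}{- \frac{2069}{10}} = \left(-2798\right) \left(- \frac{1}{3038}\right) + \left(-2100 + 1330\right) \left(- \frac{10}{2069}\right) = \frac{1399}{1519} - - \frac{7700}{2069} = \frac{1399}{1519} + \frac{7700}{2069} = \frac{14590831}{3142811}$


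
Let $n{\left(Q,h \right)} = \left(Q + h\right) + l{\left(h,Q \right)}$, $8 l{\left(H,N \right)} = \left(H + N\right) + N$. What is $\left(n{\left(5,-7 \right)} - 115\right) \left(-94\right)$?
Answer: $\frac{43851}{4} \approx 10963.0$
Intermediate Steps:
$l{\left(H,N \right)} = \frac{N}{4} + \frac{H}{8}$ ($l{\left(H,N \right)} = \frac{\left(H + N\right) + N}{8} = \frac{H + 2 N}{8} = \frac{N}{4} + \frac{H}{8}$)
$n{\left(Q,h \right)} = \frac{5 Q}{4} + \frac{9 h}{8}$ ($n{\left(Q,h \right)} = \left(Q + h\right) + \left(\frac{Q}{4} + \frac{h}{8}\right) = \frac{5 Q}{4} + \frac{9 h}{8}$)
$\left(n{\left(5,-7 \right)} - 115\right) \left(-94\right) = \left(\left(\frac{5}{4} \cdot 5 + \frac{9}{8} \left(-7\right)\right) - 115\right) \left(-94\right) = \left(\left(\frac{25}{4} - \frac{63}{8}\right) - 115\right) \left(-94\right) = \left(- \frac{13}{8} - 115\right) \left(-94\right) = \left(- \frac{933}{8}\right) \left(-94\right) = \frac{43851}{4}$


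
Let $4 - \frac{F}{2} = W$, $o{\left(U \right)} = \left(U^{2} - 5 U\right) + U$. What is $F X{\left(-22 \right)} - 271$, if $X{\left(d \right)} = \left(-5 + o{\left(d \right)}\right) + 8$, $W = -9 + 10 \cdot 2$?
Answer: $-8321$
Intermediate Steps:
$o{\left(U \right)} = U^{2} - 4 U$
$W = 11$ ($W = -9 + 20 = 11$)
$F = -14$ ($F = 8 - 22 = -14$)
$X{\left(d \right)} = 3 + d \left(-4 + d\right)$ ($X{\left(d \right)} = \left(-5 + d \left(-4 + d\right)\right) + 8 = 3 + d \left(-4 + d\right)$)
$F X{\left(-22 \right)} - 271 = - 14 \left(3 - 22 \left(-4 - 22\right)\right) - 271 = - 14 \left(3 - -572\right) - 271 = - 14 \left(3 + 572\right) - 271 = \left(-14\right) 575 - 271 = -8050 - 271 = -8321$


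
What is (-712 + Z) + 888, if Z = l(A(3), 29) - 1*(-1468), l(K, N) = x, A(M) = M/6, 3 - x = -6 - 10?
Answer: 1663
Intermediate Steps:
x = 19 (x = 3 - (-6 - 10) = 3 - 1*(-16) = 3 + 16 = 19)
A(M) = M/6 (A(M) = M*(1/6) = M/6)
l(K, N) = 19
Z = 1487 (Z = 19 - 1*(-1468) = 19 + 1468 = 1487)
(-712 + Z) + 888 = (-712 + 1487) + 888 = 775 + 888 = 1663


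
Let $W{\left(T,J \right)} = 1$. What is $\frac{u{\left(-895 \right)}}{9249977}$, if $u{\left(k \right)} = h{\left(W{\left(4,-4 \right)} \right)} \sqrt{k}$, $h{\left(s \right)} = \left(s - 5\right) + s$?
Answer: $- \frac{3 i \sqrt{895}}{9249977} \approx - 9.7027 \cdot 10^{-6} i$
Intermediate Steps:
$h{\left(s \right)} = -5 + 2 s$ ($h{\left(s \right)} = \left(-5 + s\right) + s = -5 + 2 s$)
$u{\left(k \right)} = - 3 \sqrt{k}$ ($u{\left(k \right)} = \left(-5 + 2 \cdot 1\right) \sqrt{k} = \left(-5 + 2\right) \sqrt{k} = - 3 \sqrt{k}$)
$\frac{u{\left(-895 \right)}}{9249977} = \frac{\left(-3\right) \sqrt{-895}}{9249977} = - 3 i \sqrt{895} \cdot \frac{1}{9249977} = - \frac{3 i \sqrt{895}}{9249977}$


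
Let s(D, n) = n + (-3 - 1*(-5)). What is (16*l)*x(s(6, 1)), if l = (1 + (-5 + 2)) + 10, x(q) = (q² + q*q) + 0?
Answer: 2304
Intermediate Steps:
s(D, n) = 2 + n (s(D, n) = n + (-3 + 5) = n + 2 = 2 + n)
x(q) = 2*q² (x(q) = (q² + q²) + 0 = 2*q² + 0 = 2*q²)
l = 8 (l = (1 - 3) + 10 = -2 + 10 = 8)
(16*l)*x(s(6, 1)) = (16*8)*(2*(2 + 1)²) = 128*(2*3²) = 128*(2*9) = 128*18 = 2304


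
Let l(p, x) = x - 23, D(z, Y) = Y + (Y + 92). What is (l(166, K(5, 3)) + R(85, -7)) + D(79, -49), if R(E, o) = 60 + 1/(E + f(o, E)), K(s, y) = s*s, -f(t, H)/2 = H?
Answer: 4759/85 ≈ 55.988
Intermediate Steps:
f(t, H) = -2*H
K(s, y) = s**2
R(E, o) = 60 - 1/E (R(E, o) = 60 + 1/(E - 2*E) = 60 + 1/(-E) = 60 - 1/E)
D(z, Y) = 92 + 2*Y (D(z, Y) = Y + (92 + Y) = 92 + 2*Y)
l(p, x) = -23 + x
(l(166, K(5, 3)) + R(85, -7)) + D(79, -49) = ((-23 + 5**2) + (60 - 1/85)) + (92 + 2*(-49)) = ((-23 + 25) + (60 - 1*1/85)) + (92 - 98) = (2 + (60 - 1/85)) - 6 = (2 + 5099/85) - 6 = 5269/85 - 6 = 4759/85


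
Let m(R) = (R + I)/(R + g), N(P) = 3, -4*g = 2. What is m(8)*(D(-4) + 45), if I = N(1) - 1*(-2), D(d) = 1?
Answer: 1196/15 ≈ 79.733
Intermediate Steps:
g = -½ (g = -¼*2 = -½ ≈ -0.50000)
I = 5 (I = 3 - 1*(-2) = 3 + 2 = 5)
m(R) = (5 + R)/(-½ + R) (m(R) = (R + 5)/(R - ½) = (5 + R)/(-½ + R))
m(8)*(D(-4) + 45) = (2*(5 + 8)/(-1 + 2*8))*(1 + 45) = (2*13/(-1 + 16))*46 = (2*13/15)*46 = (2*(1/15)*13)*46 = (26/15)*46 = 1196/15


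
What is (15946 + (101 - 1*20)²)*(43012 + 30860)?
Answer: 1662637104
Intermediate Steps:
(15946 + (101 - 1*20)²)*(43012 + 30860) = (15946 + (101 - 20)²)*73872 = (15946 + 81²)*73872 = (15946 + 6561)*73872 = 22507*73872 = 1662637104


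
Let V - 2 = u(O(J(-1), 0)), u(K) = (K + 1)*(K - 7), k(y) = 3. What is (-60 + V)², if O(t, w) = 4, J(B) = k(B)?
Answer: 5329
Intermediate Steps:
J(B) = 3
u(K) = (1 + K)*(-7 + K)
V = -13 (V = 2 + (-7 + 4² - 6*4) = 2 + (-7 + 16 - 24) = 2 - 15 = -13)
(-60 + V)² = (-60 - 13)² = (-73)² = 5329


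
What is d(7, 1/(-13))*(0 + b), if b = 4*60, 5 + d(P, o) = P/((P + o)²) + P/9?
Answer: -132068/135 ≈ -978.28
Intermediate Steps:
d(P, o) = -5 + P/9 + P/(P + o)² (d(P, o) = -5 + (P/((P + o)²) + P/9) = -5 + (P/(P + o)² + P*(⅑)) = -5 + (P/(P + o)² + P/9) = -5 + (P/9 + P/(P + o)²) = -5 + P/9 + P/(P + o)²)
b = 240
d(7, 1/(-13))*(0 + b) = (-5 + (⅑)*7 + 7/(7 + 1/(-13))²)*(0 + 240) = (-5 + 7/9 + 7/(7 - 1/13)²)*240 = (-5 + 7/9 + 7/(90/13)²)*240 = (-5 + 7/9 + 7*(169/8100))*240 = (-5 + 7/9 + 1183/8100)*240 = -33017/8100*240 = -132068/135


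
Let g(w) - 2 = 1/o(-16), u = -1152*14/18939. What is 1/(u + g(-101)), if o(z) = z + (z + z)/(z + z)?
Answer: 94695/102437 ≈ 0.92442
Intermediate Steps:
o(z) = 1 + z (o(z) = z + (2*z)/((2*z)) = z + (2*z)*(1/(2*z)) = z + 1 = 1 + z)
u = -5376/6313 (u = -16128*1/18939 = -5376/6313 ≈ -0.85158)
g(w) = 29/15 (g(w) = 2 + 1/(1 - 16) = 2 + 1/(-15) = 2 - 1/15 = 29/15)
1/(u + g(-101)) = 1/(-5376/6313 + 29/15) = 1/(102437/94695) = 94695/102437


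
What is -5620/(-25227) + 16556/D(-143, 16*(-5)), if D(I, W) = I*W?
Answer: 120487753/72149220 ≈ 1.6700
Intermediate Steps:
-5620/(-25227) + 16556/D(-143, 16*(-5)) = -5620/(-25227) + 16556/((-2288*(-5))) = -5620*(-1/25227) + 16556/((-143*(-80))) = 5620/25227 + 16556/11440 = 5620/25227 + 16556*(1/11440) = 5620/25227 + 4139/2860 = 120487753/72149220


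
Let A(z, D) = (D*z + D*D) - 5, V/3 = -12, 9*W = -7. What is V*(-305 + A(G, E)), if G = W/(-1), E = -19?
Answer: -1304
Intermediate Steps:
W = -7/9 (W = (⅑)*(-7) = -7/9 ≈ -0.77778)
V = -36 (V = 3*(-12) = -36)
G = 7/9 (G = -7/9/(-1) = -7/9*(-1) = 7/9 ≈ 0.77778)
A(z, D) = -5 + D² + D*z (A(z, D) = (D*z + D²) - 5 = (D² + D*z) - 5 = -5 + D² + D*z)
V*(-305 + A(G, E)) = -36*(-305 + (-5 + (-19)² - 19*7/9)) = -36*(-305 + (-5 + 361 - 133/9)) = -36*(-305 + 3071/9) = -36*326/9 = -1304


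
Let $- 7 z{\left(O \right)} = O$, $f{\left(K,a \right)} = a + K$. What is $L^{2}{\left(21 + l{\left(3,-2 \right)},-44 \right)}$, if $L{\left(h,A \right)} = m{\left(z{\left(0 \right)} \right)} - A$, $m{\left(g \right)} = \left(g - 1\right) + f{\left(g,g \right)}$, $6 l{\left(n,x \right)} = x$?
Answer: $1849$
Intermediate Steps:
$f{\left(K,a \right)} = K + a$
$z{\left(O \right)} = - \frac{O}{7}$
$l{\left(n,x \right)} = \frac{x}{6}$
$m{\left(g \right)} = -1 + 3 g$ ($m{\left(g \right)} = \left(g - 1\right) + \left(g + g\right) = \left(-1 + g\right) + 2 g = -1 + 3 g$)
$L{\left(h,A \right)} = -1 - A$ ($L{\left(h,A \right)} = \left(-1 + 3 \left(\left(- \frac{1}{7}\right) 0\right)\right) - A = \left(-1 + 3 \cdot 0\right) - A = \left(-1 + 0\right) - A = -1 - A$)
$L^{2}{\left(21 + l{\left(3,-2 \right)},-44 \right)} = \left(-1 - -44\right)^{2} = \left(-1 + 44\right)^{2} = 43^{2} = 1849$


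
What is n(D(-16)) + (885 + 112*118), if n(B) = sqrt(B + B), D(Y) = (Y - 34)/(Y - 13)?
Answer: 14101 + 10*sqrt(29)/29 ≈ 14103.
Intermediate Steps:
D(Y) = (-34 + Y)/(-13 + Y)
n(B) = sqrt(2)*sqrt(B) (n(B) = sqrt(2*B) = sqrt(2)*sqrt(B))
n(D(-16)) + (885 + 112*118) = sqrt(2)*sqrt((-34 - 16)/(-13 - 16)) + (885 + 112*118) = sqrt(2)*sqrt(-50/(-29)) + (885 + 13216) = sqrt(2)*sqrt(-1/29*(-50)) + 14101 = sqrt(2)*sqrt(50/29) + 14101 = sqrt(2)*(5*sqrt(58)/29) + 14101 = 10*sqrt(29)/29 + 14101 = 14101 + 10*sqrt(29)/29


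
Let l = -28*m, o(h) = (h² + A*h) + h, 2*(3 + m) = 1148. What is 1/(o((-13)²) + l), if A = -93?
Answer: -1/2975 ≈ -0.00033613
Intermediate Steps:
m = 571 (m = -3 + (½)*1148 = -3 + 574 = 571)
o(h) = h² - 92*h (o(h) = (h² - 93*h) + h = h² - 92*h)
l = -15988 (l = -28*571 = -15988)
1/(o((-13)²) + l) = 1/((-13)²*(-92 + (-13)²) - 15988) = 1/(169*(-92 + 169) - 15988) = 1/(169*77 - 15988) = 1/(13013 - 15988) = 1/(-2975) = -1/2975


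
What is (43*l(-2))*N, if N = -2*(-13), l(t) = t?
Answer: -2236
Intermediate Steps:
N = 26
(43*l(-2))*N = (43*(-2))*26 = -86*26 = -2236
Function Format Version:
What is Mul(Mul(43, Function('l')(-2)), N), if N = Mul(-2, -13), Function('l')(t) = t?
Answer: -2236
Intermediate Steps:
N = 26
Mul(Mul(43, Function('l')(-2)), N) = Mul(Mul(43, -2), 26) = Mul(-86, 26) = -2236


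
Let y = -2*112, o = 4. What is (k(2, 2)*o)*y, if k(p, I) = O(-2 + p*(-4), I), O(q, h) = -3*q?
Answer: -26880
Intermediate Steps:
k(p, I) = 6 + 12*p (k(p, I) = -3*(-2 + p*(-4)) = -3*(-2 - 4*p) = 6 + 12*p)
y = -224
(k(2, 2)*o)*y = ((6 + 12*2)*4)*(-224) = ((6 + 24)*4)*(-224) = (30*4)*(-224) = 120*(-224) = -26880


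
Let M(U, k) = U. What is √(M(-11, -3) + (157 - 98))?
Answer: 4*√3 ≈ 6.9282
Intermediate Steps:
√(M(-11, -3) + (157 - 98)) = √(-11 + (157 - 98)) = √(-11 + 59) = √48 = 4*√3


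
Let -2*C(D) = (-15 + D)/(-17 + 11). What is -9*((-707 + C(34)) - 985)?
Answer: 60855/4 ≈ 15214.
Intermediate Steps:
C(D) = -5/4 + D/12 (C(D) = -(-15 + D)/(2*(-17 + 11)) = -(-15 + D)/(2*(-6)) = -(-15 + D)*(-1)/(2*6) = -(5/2 - D/6)/2 = -5/4 + D/12)
-9*((-707 + C(34)) - 985) = -9*((-707 + (-5/4 + (1/12)*34)) - 985) = -9*((-707 + (-5/4 + 17/6)) - 985) = -9*((-707 + 19/12) - 985) = -9*(-8465/12 - 985) = -9*(-20285/12) = 60855/4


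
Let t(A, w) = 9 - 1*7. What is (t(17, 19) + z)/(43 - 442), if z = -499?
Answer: 71/57 ≈ 1.2456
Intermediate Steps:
t(A, w) = 2 (t(A, w) = 9 - 7 = 2)
(t(17, 19) + z)/(43 - 442) = (2 - 499)/(43 - 442) = -497/(-399) = -497*(-1/399) = 71/57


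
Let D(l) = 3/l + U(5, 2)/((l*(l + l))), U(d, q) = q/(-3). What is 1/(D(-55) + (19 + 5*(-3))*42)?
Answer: 9075/1524104 ≈ 0.0059543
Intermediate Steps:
U(d, q) = -q/3 (U(d, q) = q*(-⅓) = -q/3)
D(l) = 3/l - 1/(3*l²) (D(l) = 3/l + (-⅓*2)/((l*(l + l))) = 3/l - 2*1/(2*l²)/3 = 3/l - 1/(3*l²))
1/(D(-55) + (19 + 5*(-3))*42) = 1/((⅓)*(-1 + 9*(-55))/(-55)² + (19 + 5*(-3))*42) = 1/((⅓)*(1/3025)*(-1 - 495) + (19 - 15)*42) = 1/((⅓)*(1/3025)*(-496) + 4*42) = 1/(-496/9075 + 168) = 1/(1524104/9075) = 9075/1524104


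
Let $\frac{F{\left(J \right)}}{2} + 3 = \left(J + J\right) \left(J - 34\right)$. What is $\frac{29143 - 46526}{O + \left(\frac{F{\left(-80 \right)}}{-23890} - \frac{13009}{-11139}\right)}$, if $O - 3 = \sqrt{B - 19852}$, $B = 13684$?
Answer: $- \frac{812791950926951390055}{109320084829809779329} + \frac{615487790062523685150 i \sqrt{1542}}{109320084829809779329} \approx -7.435 + 221.09 i$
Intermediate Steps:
$O = 3 + 2 i \sqrt{1542}$ ($O = 3 + \sqrt{13684 - 19852} = 3 + \sqrt{-6168} = 3 + 2 i \sqrt{1542} \approx 3.0 + 78.537 i$)
$F{\left(J \right)} = -6 + 4 J \left(-34 + J\right)$ ($F{\left(J \right)} = -6 + 2 \left(J + J\right) \left(J - 34\right) = -6 + 2 \cdot 2 J \left(-34 + J\right) = -6 + 4 J \left(-34 + J\right)$)
$\frac{29143 - 46526}{O + \left(\frac{F{\left(-80 \right)}}{-23890} - \frac{13009}{-11139}\right)} = \frac{29143 - 46526}{\left(3 + 2 i \sqrt{1542}\right) + \left(\frac{-6 - -10880 + 4 \left(-80\right)^{2}}{-23890} - \frac{13009}{-11139}\right)} = - \frac{17383}{\left(3 + 2 i \sqrt{1542}\right) + \left(\left(-6 + 10880 + 4 \cdot 6400\right) \left(- \frac{1}{23890}\right) - - \frac{13009}{11139}\right)} = - \frac{17383}{\left(3 + 2 i \sqrt{1542}\right) + \left(\left(-6 + 10880 + 25600\right) \left(- \frac{1}{23890}\right) + \frac{13009}{11139}\right)} = - \frac{17383}{\left(3 + 2 i \sqrt{1542}\right) + \left(36474 \left(- \frac{1}{23890}\right) + \frac{13009}{11139}\right)} = - \frac{17383}{\left(3 + 2 i \sqrt{1542}\right) + \left(- \frac{18237}{11945} + \frac{13009}{11139}\right)} = - \frac{17383}{\left(3 + 2 i \sqrt{1542}\right) - \frac{47749438}{133055355}} = - \frac{17383}{\frac{351416627}{133055355} + 2 i \sqrt{1542}}$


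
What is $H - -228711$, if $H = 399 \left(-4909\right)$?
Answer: $-1729980$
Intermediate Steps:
$H = -1958691$
$H - -228711 = -1958691 - -228711 = -1958691 + 228711 = -1729980$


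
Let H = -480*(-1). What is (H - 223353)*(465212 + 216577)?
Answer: -151952359797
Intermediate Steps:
H = 480
(H - 223353)*(465212 + 216577) = (480 - 223353)*(465212 + 216577) = -222873*681789 = -151952359797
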